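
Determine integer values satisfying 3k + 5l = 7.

Step 1: Check solvability.
gcd(3, 5) = 1
Since 1 divides 7, solutions exist.

Step 2: Apply extended Euclidean algorithm to find gcd.
We find integers such that 3*x0 + 5*y0 = 1

Step 3: Scale the particular solution.
Multiply by 7/1 = 7:
k = 14, l = -7

Step 4: Verify.
3*(14) + 5*(-7) = 7 = 7 ✓

k = 14, l = -7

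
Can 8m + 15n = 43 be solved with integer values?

Step 1: Compute gcd(8, 15).
gcd(8, 15) = 1

Step 2: Check divisibility.
Does 1 divide 43? 43 = 1 x 43, so yes.

By the theorem on linear Diophantine equations, 8m + 15n = 43 has integer solutions if and only if gcd(8, 15) divides 43. Since 1 | 43, solutions exist.

Yes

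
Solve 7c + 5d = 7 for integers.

Step 1: Check solvability.
gcd(7, 5) = 1
Since 1 divides 7, solutions exist.

Step 2: Apply extended Euclidean algorithm to find gcd.
We find integers such that 7*x0 + 5*y0 = 1

Step 3: Scale the particular solution.
Multiply by 7/1 = 7:
c = -14, d = 21

Step 4: Verify.
7*(-14) + 5*(21) = 7 = 7 ✓

c = -14, d = 21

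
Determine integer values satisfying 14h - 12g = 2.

Step 1: Check solvability.
gcd(14, 12) = 2
Since 2 divides 2, solutions exist.

Step 2: Apply extended Euclidean algorithm to find gcd.
We find integers such that 14*x0 + 12*y0 = 2

Step 3: Scale the particular solution.
Multiply by 2/2 = 1:
h = 1, g = 1

Step 4: Verify.
14*(1) - 12*(1) = 2 = 2 ✓

h = 1, g = 1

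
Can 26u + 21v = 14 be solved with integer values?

Step 1: Compute gcd(26, 21).
gcd(26, 21) = 1

Step 2: Check divisibility.
Does 1 divide 14? 14 = 1 x 14, so yes.

By the theorem on linear Diophantine equations, 26u + 21v = 14 has integer solutions if and only if gcd(26, 21) divides 14. Since 1 | 14, solutions exist.

Yes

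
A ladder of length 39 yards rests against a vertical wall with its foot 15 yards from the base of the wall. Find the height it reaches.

The ladder, wall, and ground form a right triangle with hypotenuse 39 and one leg 15.
By the Pythagorean theorem: h² = 39² - 15² = 1521 - 225 = 1296
h = √1296 = 36 yards

36 yards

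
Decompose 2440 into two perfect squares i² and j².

We need to find integers i, j > 0 such that i² + j² = 2440.
Trying i = 18: j² = 2440 - 18² = 2440 - 324 = 2116
j = 46
Check: 18² + 46² = 324 + 2116 = 2440 ✓

2440 = 18² + 46²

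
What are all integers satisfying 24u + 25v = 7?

Step 1: Compute gcd(24, 25) = 1.
Since 1 divides 7, solutions exist.

Step 2: Find a particular solution using extended Euclidean algorithm.
We get u₀ = -7, v₀ = 7.
Check: 24*-7 + 25*7 = 7 = 7 ✓

Step 3: Write the general solution.
u = -7 + (25/1)t = -7 + 25t
v = 7 - (24/1)t = 7 - 24t
for any integer t.

u = -7 + 25t, v = 7 - 24t for integer t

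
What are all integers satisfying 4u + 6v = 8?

Step 1: Compute gcd(4, 6) = 2.
Since 2 divides 8, solutions exist.

Step 2: Find a particular solution using extended Euclidean algorithm.
We get u₀ = -4, v₀ = 4.
Check: 4*-4 + 6*4 = 8 = 8 ✓

Step 3: Write the general solution.
u = -4 + (6/2)t = -4 + 3t
v = 4 - (4/2)t = 4 - 2t
for any integer t.

u = -4 + 3t, v = 4 - 2t for integer t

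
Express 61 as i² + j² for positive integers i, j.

We need to find integers i, j > 0 such that i² + j² = 61.
Trying i = 5: j² = 61 - 5² = 61 - 25 = 36
j = 6
Check: 5² + 6² = 25 + 36 = 61 ✓

61 = 5² + 6²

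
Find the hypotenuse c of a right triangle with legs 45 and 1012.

c² = a² + b² = 45² + 1012² = 2025 + 1024144 = 1026169
c = sqrt(1026169) = 1013

1013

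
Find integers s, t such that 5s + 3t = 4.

Step 1: Check solvability.
gcd(5, 3) = 1
Since 1 divides 4, solutions exist.

Step 2: Apply extended Euclidean algorithm to find gcd.
We find integers such that 5*x0 + 3*y0 = 1

Step 3: Scale the particular solution.
Multiply by 4/1 = 4:
s = -4, t = 8

Step 4: Verify.
5*(-4) + 3*(8) = 4 = 4 ✓

s = -4, t = 8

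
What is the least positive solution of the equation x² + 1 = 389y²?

We need x² = 389y² - 1. Try successive y:
y = 1: x² = 389·1² - 1 = 388, not a perfect square
y = 2: x² = 389·2² - 1 = 1555, not a perfect square
y = 3: x² = 389·3² - 1 = 3500, not a perfect square
...
y = 65: x² = 389·65² - 1 = 1643524 = 1282² ✓
Check: 1282² - 389·65² = 1643524 - 1643525 = -1 ✓

x = 1282, y = 65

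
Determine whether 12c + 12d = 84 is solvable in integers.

Step 1: Compute gcd(12, 12).
gcd(12, 12) = 12

Step 2: Check divisibility.
Does 12 divide 84? 84 = 12 x 7, so yes.

By the theorem on linear Diophantine equations, 12c + 12d = 84 has integer solutions if and only if gcd(12, 12) divides 84. Since 12 | 84, solutions exist.

Yes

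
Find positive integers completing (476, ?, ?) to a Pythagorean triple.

We need the other leg and hypotenuse such that 476² + x² = c².
Take x = 480, c = 676: 476² + 480² = 226576 + 230400 = 456976 = 676² ✓
Triple: (476, 480, 676)

(476, 480, 676)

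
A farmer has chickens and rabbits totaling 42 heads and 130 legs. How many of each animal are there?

Let c = chickens, r = rabbits.
Heads: c + r = 42
Legs: 2c + 4r = 130
From the first equation, c = 42 - r. Substitute:
2(42 - r) + 4r = 130
84 + 2r = 130
r = (130 - 84)/2 = 23
c = 42 - 23 = 19

Chickens: 19, Rabbits: 23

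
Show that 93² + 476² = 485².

Compute a² + b²:
93² + 476² = 8649 + 226576 = 235225
Compute c²:
485² = 235225
Since 235225 = 235225, it is a Pythagorean triple.

Yes, it is a Pythagorean triple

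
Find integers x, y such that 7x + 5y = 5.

Step 1: Check solvability.
gcd(7, 5) = 1
Since 1 divides 5, solutions exist.

Step 2: Apply extended Euclidean algorithm to find gcd.
We find integers such that 7*x0 + 5*y0 = 1

Step 3: Scale the particular solution.
Multiply by 5/1 = 5:
x = -10, y = 15

Step 4: Verify.
7*(-10) + 5*(15) = 5 = 5 ✓

x = -10, y = 15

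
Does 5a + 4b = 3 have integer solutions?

Step 1: Compute gcd(5, 4).
gcd(5, 4) = 1

Step 2: Check divisibility.
Does 1 divide 3? 3 = 1 x 3, so yes.

By the theorem on linear Diophantine equations, 5a + 4b = 3 has integer solutions if and only if gcd(5, 4) divides 3. Since 1 | 3, solutions exist.

Yes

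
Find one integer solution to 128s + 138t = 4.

Step 1: Check solvability.
gcd(128, 138) = 2
Since 2 divides 4, solutions exist.

Step 2: Apply extended Euclidean algorithm to find gcd.
We find integers such that 128*x0 + 138*y0 = 2

Step 3: Scale the particular solution.
Multiply by 4/2 = 2:
s = -28, t = 26

Step 4: Verify.
128*(-28) + 138*(26) = 4 = 4 ✓

s = -28, t = 26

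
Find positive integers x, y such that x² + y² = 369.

Search for x with 369 - x² a perfect square.
x = 12: 369 - 12² = 369 - 144 = 225 = 15² ✓
So x = 12, y = 15.

x = 12, y = 15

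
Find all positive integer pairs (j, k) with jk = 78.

The positive divisors of 78 are: 1, 2, 3, 6, 13, 26, 39, 78.
Each divisor d gives the pair (d, 78/d):
(1, 78), (2, 39), (3, 26), (6, 13), (13, 6), (26, 3), (39, 2), (78, 1)

(1, 78), (2, 39), (3, 26), (6, 13), (13, 6), (26, 3), (39, 2), (78, 1)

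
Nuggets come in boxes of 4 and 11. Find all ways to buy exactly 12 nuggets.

We need non-negative integers (x, y) with 4x + 11y = 12.
For each x in 0..3, check if 12 - 4x is a non-negative multiple of 11.
x = 3: 11y = 0, y = 0 ✓

(3 boxes of 4, 0 boxes of 11)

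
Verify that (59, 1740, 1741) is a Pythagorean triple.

Compute a² + b² = 59² + 1740² = 3481 + 3027600 = 3031081
Compute c² = 1741² = 3031081
Since 3031081 = 3031081, confirmed.

Yes, it is a Pythagorean triple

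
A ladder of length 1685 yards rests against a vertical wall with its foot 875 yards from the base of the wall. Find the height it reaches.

The ladder, wall, and ground form a right triangle with hypotenuse 1685 and one leg 875.
By the Pythagorean theorem: h² = 1685² - 875² = 2839225 - 765625 = 2073600
h = √2073600 = 1440 yards

1440 yards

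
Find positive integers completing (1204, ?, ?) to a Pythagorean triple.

We need the other leg and hypotenuse such that 1204² + x² = c².
Take x = 3600, c = 3796: 1204² + 3600² = 1449616 + 12960000 = 14409616 = 3796² ✓
Triple: (1204, 3600, 3796)

(1204, 3600, 3796)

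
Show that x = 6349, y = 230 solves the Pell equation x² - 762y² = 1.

Compute x² = 6349² = 40309801
Compute 762y² = 762·230² = 762·52900 = 40309800
x² - 762y² = 40309801 - 40309800 = 1
Since this equals 1, (6349, 230) is a solution.

Yes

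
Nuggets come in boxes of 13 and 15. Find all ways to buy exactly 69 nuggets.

We need non-negative integers (x, y) with 13x + 15y = 69.
For each x in 0..5, check if 69 - 13x is a non-negative multiple of 15.
x = 3: 15y = 30, y = 2 ✓

(3 boxes of 13, 2 boxes of 15)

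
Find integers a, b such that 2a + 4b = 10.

Step 1: Check solvability.
gcd(2, 4) = 2
Since 2 divides 10, solutions exist.

Step 2: Apply extended Euclidean algorithm to find gcd.
We find integers such that 2*x0 + 4*y0 = 2

Step 3: Scale the particular solution.
Multiply by 10/2 = 5:
a = 5, b = 0

Step 4: Verify.
2*(5) + 4*(0) = 10 = 10 ✓

a = 5, b = 0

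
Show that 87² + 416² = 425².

Compute a² + b² = 87² + 416² = 7569 + 173056 = 180625
Compute c² = 425² = 180625
Since 180625 = 180625, confirmed.

Yes, it is a Pythagorean triple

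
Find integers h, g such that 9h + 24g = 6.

Step 1: Check solvability.
gcd(9, 24) = 3
Since 3 divides 6, solutions exist.

Step 2: Apply extended Euclidean algorithm to find gcd.
We find integers such that 9*x0 + 24*y0 = 3

Step 3: Scale the particular solution.
Multiply by 6/3 = 2:
h = 6, g = -2

Step 4: Verify.
9*(6) + 24*(-2) = 6 = 6 ✓

h = 6, g = -2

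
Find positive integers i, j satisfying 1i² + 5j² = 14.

Try small values of i and check whether (14 - 1i²)/5 is a perfect square.
i = 3: 1·3² = 9, so 5j² = 14 - 9 = 5, giving j² = 1, j = 1.
Check: 1·3² + 5·1² = 9 + 5 = 14 ✓

i = 3, j = 1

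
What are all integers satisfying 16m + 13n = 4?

Step 1: Compute gcd(16, 13) = 1.
Since 1 divides 4, solutions exist.

Step 2: Find a particular solution using extended Euclidean algorithm.
We get m₀ = -16, n₀ = 20.
Check: 16*-16 + 13*20 = 4 = 4 ✓

Step 3: Write the general solution.
m = -16 + (13/1)t = -16 + 13t
n = 20 - (16/1)t = 20 - 16t
for any integer t.

m = -16 + 13t, n = 20 - 16t for integer t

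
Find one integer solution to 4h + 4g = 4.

Step 1: Check solvability.
gcd(4, 4) = 4
Since 4 divides 4, solutions exist.

Step 2: Apply extended Euclidean algorithm to find gcd.
We find integers such that 4*x0 + 4*y0 = 4

Step 3: Scale the particular solution.
Multiply by 4/4 = 1:
h = 0, g = 1

Step 4: Verify.
4*(0) + 4*(1) = 4 = 4 ✓

h = 0, g = 1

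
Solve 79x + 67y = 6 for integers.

Step 1: Check solvability.
gcd(79, 67) = 1
Since 1 divides 6, solutions exist.

Step 2: Apply extended Euclidean algorithm to find gcd.
We find integers such that 79*x0 + 67*y0 = 1

Step 3: Scale the particular solution.
Multiply by 6/1 = 6:
x = 168, y = -198

Step 4: Verify.
79*(168) + 67*(-198) = 6 = 6 ✓

x = 168, y = -198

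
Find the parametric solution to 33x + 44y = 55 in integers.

Step 1: Compute gcd(33, 44) = 11.
Since 11 divides 55, solutions exist.

Step 2: Find a particular solution using extended Euclidean algorithm.
We get x₀ = -5, y₀ = 5.
Check: 33*-5 + 44*5 = 55 = 55 ✓

Step 3: Write the general solution.
x = -5 + (44/11)t = -5 + 4t
y = 5 - (33/11)t = 5 - 3t
for any integer t.

x = -5 + 4t, y = 5 - 3t for integer t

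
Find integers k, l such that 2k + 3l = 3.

Step 1: Check solvability.
gcd(2, 3) = 1
Since 1 divides 3, solutions exist.

Step 2: Apply extended Euclidean algorithm to find gcd.
We find integers such that 2*x0 + 3*y0 = 1

Step 3: Scale the particular solution.
Multiply by 3/1 = 3:
k = -3, l = 3

Step 4: Verify.
2*(-3) + 3*(3) = 3 = 3 ✓

k = -3, l = 3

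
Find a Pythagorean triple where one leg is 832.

We need the other leg and hypotenuse such that 832² + x² = c².
Take x = 855, c = 1193: 832² + 855² = 692224 + 731025 = 1423249 = 1193² ✓
Triple: (855, 832, 1193)

(855, 832, 1193)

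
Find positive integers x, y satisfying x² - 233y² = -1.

We need x² = 233y² - 1. Try successive y:
y = 1: x² = 233·1² - 1 = 232, not a perfect square
y = 2: x² = 233·2² - 1 = 931, not a perfect square
y = 3: x² = 233·3² - 1 = 2096, not a perfect square
...
y = 1517: x² = 233·1517² - 1 = 536200336 = 23156² ✓
Check: 23156² - 233·1517² = 536200336 - 536200337 = -1 ✓

x = 23156, y = 1517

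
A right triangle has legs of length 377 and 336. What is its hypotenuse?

c² = a² + b² = 377² + 336² = 142129 + 112896 = 255025
c = 505

505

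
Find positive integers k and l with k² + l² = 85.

We need to find integers k, l > 0 such that k² + l² = 85.
Trying k = 2: l² = 85 - 2² = 85 - 4 = 81
l = 9
Check: 2² + 9² = 4 + 81 = 85 ✓

85 = 2² + 9²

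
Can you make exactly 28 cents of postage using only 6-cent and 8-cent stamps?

We need non-negative x, y with 6x + 8y = 28.
gcd(6, 8) = 2 divides 28, so integer solutions exist.
Search for a non-negative one: x = 2 gives 8y = 28 - 12 = 16, so y = 2.
Check: 6·2 + 8·2 = 28 ✓

Yes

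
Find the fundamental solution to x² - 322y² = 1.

We seek the smallest positive integers (x, y) with x² - 322y² = 1, i.e., x² = 322y² + 1.
Try successive y values:
y = 1: x² = 322·1² + 1 = 323, not a perfect square
y = 2: x² = 322·2² + 1 = 1289, not a perfect square
y = 3: x² = 322·3² + 1 = 2899, not a perfect square
... continuing the search (or via continued fractions) ...
y = 18: x² = 322·18² + 1 = 104329, x = 323 ✓

Verify: 323² - 322·18² = 104329 - 104328 = 1 ✓

x = 323, y = 18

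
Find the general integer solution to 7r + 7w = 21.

Step 1: Compute gcd(7, 7) = 7.
Since 7 divides 21, solutions exist.

Step 2: Find a particular solution using extended Euclidean algorithm.
We get r₀ = 0, w₀ = 3.
Check: 7*0 + 7*3 = 21 = 21 ✓

Step 3: Write the general solution.
r = 0 + (7/7)t = 0 + 1t
w = 3 - (7/7)t = 3 - 1t
for any integer t.

r = 0 + 1t, w = 3 - 1t for integer t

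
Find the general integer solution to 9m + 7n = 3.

Step 1: Compute gcd(9, 7) = 1.
Since 1 divides 3, solutions exist.

Step 2: Find a particular solution using extended Euclidean algorithm.
We get m₀ = -9, n₀ = 12.
Check: 9*-9 + 7*12 = 3 = 3 ✓

Step 3: Write the general solution.
m = -9 + (7/1)t = -9 + 7t
n = 12 - (9/1)t = 12 - 9t
for any integer t.

m = -9 + 7t, n = 12 - 9t for integer t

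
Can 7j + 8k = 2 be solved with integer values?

Step 1: Compute gcd(7, 8).
gcd(7, 8) = 1

Step 2: Check divisibility.
Does 1 divide 2? 2 = 1 x 2, so yes.

By the theorem on linear Diophantine equations, 7j + 8k = 2 has integer solutions if and only if gcd(7, 8) divides 2. Since 1 | 2, solutions exist.

Yes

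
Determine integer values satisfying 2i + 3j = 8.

Step 1: Check solvability.
gcd(2, 3) = 1
Since 1 divides 8, solutions exist.

Step 2: Apply extended Euclidean algorithm to find gcd.
We find integers such that 2*x0 + 3*y0 = 1

Step 3: Scale the particular solution.
Multiply by 8/1 = 8:
i = -8, j = 8

Step 4: Verify.
2*(-8) + 3*(8) = 8 = 8 ✓

i = -8, j = 8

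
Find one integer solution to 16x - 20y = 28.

Step 1: Check solvability.
gcd(16, 20) = 4
Since 4 divides 28, solutions exist.

Step 2: Apply extended Euclidean algorithm to find gcd.
We find integers such that 16*x0 + 20*y0 = 4

Step 3: Scale the particular solution.
Multiply by 28/4 = 7:
x = -7, y = -7

Step 4: Verify.
16*(-7) - 20*(-7) = 28 = 28 ✓

x = -7, y = -7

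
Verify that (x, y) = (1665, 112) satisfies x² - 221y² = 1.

Compute x² = 1665² = 2772225
Compute 221y² = 221·112² = 221·12544 = 2772224
x² - 221y² = 2772225 - 2772224 = 1
Since this equals 1, (1665, 112) is a solution.

Yes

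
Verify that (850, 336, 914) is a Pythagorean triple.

Compute a² + b²:
850² + 336² = 722500 + 112896 = 835396
Compute c²:
914² = 835396
Since 835396 = 835396, it is a Pythagorean triple.

Yes, it is a Pythagorean triple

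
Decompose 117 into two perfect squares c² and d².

We need to find integers c, d > 0 such that c² + d² = 117.
Trying c = 6: d² = 117 - 6² = 117 - 36 = 81
d = 9
Check: 6² + 9² = 36 + 81 = 117 ✓

117 = 6² + 9²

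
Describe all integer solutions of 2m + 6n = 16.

Step 1: Compute gcd(2, 6) = 2.
Since 2 divides 16, solutions exist.

Step 2: Find a particular solution using extended Euclidean algorithm.
We get m₀ = 8, n₀ = 0.
Check: 2*8 + 6*0 = 16 = 16 ✓

Step 3: Write the general solution.
m = 8 + (6/2)t = 8 + 3t
n = 0 - (2/2)t = 0 - 1t
for any integer t.

m = 8 + 3t, n = 0 - 1t for integer t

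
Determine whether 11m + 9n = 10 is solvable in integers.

Step 1: Compute gcd(11, 9).
gcd(11, 9) = 1

Step 2: Check divisibility.
Does 1 divide 10? 10 = 1 x 10, so yes.

By the theorem on linear Diophantine equations, 11m + 9n = 10 has integer solutions if and only if gcd(11, 9) divides 10. Since 1 | 10, solutions exist.

Yes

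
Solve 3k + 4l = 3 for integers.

Step 1: Check solvability.
gcd(3, 4) = 1
Since 1 divides 3, solutions exist.

Step 2: Apply extended Euclidean algorithm to find gcd.
We find integers such that 3*x0 + 4*y0 = 1

Step 3: Scale the particular solution.
Multiply by 3/1 = 3:
k = -3, l = 3

Step 4: Verify.
3*(-3) + 4*(3) = 3 = 3 ✓

k = -3, l = 3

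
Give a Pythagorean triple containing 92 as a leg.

We need the other leg and hypotenuse such that 92² + x² = c².
Take x = 525, c = 533: 92² + 525² = 8464 + 275625 = 284089 = 533² ✓
Triple: (525, 92, 533)

(525, 92, 533)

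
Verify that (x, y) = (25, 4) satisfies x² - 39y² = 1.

Compute x² = 25² = 625
Compute 39y² = 39·4² = 39·16 = 624
x² - 39y² = 625 - 624 = 1
Since this equals 1, (25, 4) is a solution.

Yes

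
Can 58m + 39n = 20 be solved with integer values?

Step 1: Compute gcd(58, 39).
gcd(58, 39) = 1

Step 2: Check divisibility.
Does 1 divide 20? 20 = 1 x 20, so yes.

By the theorem on linear Diophantine equations, 58m + 39n = 20 has integer solutions if and only if gcd(58, 39) divides 20. Since 1 | 20, solutions exist.

Yes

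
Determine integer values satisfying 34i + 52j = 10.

Step 1: Check solvability.
gcd(34, 52) = 2
Since 2 divides 10, solutions exist.

Step 2: Apply extended Euclidean algorithm to find gcd.
We find integers such that 34*x0 + 52*y0 = 2

Step 3: Scale the particular solution.
Multiply by 10/2 = 5:
i = -15, j = 10

Step 4: Verify.
34*(-15) + 52*(10) = 10 = 10 ✓

i = -15, j = 10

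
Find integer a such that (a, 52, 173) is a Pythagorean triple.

a² = c² - b² = 173² - 52² = 29929 - 2704 = 27225
a = sqrt(27225) = 165

165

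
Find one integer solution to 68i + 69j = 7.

Step 1: Check solvability.
gcd(68, 69) = 1
Since 1 divides 7, solutions exist.

Step 2: Apply extended Euclidean algorithm to find gcd.
We find integers such that 68*x0 + 69*y0 = 1

Step 3: Scale the particular solution.
Multiply by 7/1 = 7:
i = -7, j = 7

Step 4: Verify.
68*(-7) + 69*(7) = 7 = 7 ✓

i = -7, j = 7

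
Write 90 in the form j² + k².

We need to find integers j, k > 0 such that j² + k² = 90.
Trying j = 3: k² = 90 - 3² = 90 - 9 = 81
k = 9
Check: 3² + 9² = 9 + 81 = 90 ✓

90 = 3² + 9²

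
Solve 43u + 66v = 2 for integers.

Step 1: Check solvability.
gcd(43, 66) = 1
Since 1 divides 2, solutions exist.

Step 2: Apply extended Euclidean algorithm to find gcd.
We find integers such that 43*x0 + 66*y0 = 1

Step 3: Scale the particular solution.
Multiply by 2/1 = 2:
u = -46, v = 30

Step 4: Verify.
43*(-46) + 66*(30) = 2 = 2 ✓

u = -46, v = 30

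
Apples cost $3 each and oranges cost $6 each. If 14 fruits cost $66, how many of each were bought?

Let a = apples, o = oranges.
a + o = 14
3a + 6o = 66
Substitute o = 14 - a:
3a + 6(14 - a) = 66
(3 - 6)a = 66 - 84
-3a = -18
a = 6, o = 14 - 6 = 8

Apples: 6, Oranges: 8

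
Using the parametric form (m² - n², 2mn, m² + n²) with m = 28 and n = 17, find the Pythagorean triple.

a = m² - n² = 28² - 17² = 784 - 289 = 495
b = 2mn = 2·28·17 = 952
c = m² + n² = 784 + 289 = 1073
Verify: 495² + 952² = 245025 + 906304 = 1151329 = 1073² ✓

(495, 952, 1073)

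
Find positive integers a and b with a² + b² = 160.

We need to find integers a, b > 0 such that a² + b² = 160.
Trying a = 4: b² = 160 - 4² = 160 - 16 = 144
b = 12
Check: 4² + 12² = 16 + 144 = 160 ✓

160 = 4² + 12²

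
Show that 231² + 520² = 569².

Compute a² + b² = 231² + 520² = 53361 + 270400 = 323761
Compute c² = 569² = 323761
Since 323761 = 323761, confirmed.

Yes, it is a Pythagorean triple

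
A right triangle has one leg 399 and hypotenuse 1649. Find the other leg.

b² = c² - a² = 2719201 - 159201 = 2560000
b = 1600

1600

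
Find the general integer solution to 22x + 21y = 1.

Step 1: Compute gcd(22, 21) = 1.
Since 1 divides 1, solutions exist.

Step 2: Find a particular solution using extended Euclidean algorithm.
We get x₀ = 1, y₀ = -1.
Check: 22*1 + 21*-1 = 1 = 1 ✓

Step 3: Write the general solution.
x = 1 + (21/1)t = 1 + 21t
y = -1 - (22/1)t = -1 - 22t
for any integer t.

x = 1 + 21t, y = -1 - 22t for integer t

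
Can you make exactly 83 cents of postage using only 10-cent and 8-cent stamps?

We need non-negative x, y with 10x + 8y = 83.
gcd(10, 8) = 2, and 2 does not divide 83.
No integer solutions exist, so certainly no non-negative ones.

No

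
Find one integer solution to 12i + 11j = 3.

Step 1: Check solvability.
gcd(12, 11) = 1
Since 1 divides 3, solutions exist.

Step 2: Apply extended Euclidean algorithm to find gcd.
We find integers such that 12*x0 + 11*y0 = 1

Step 3: Scale the particular solution.
Multiply by 3/1 = 3:
i = 3, j = -3

Step 4: Verify.
12*(3) + 11*(-3) = 3 = 3 ✓

i = 3, j = -3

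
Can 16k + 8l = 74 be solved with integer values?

Step 1: Compute gcd(16, 8).
gcd(16, 8) = 8

Step 2: Check divisibility.
Does 8 divide 74? 74 = 8 x 9 + 2, so no.

By the theorem on linear Diophantine equations, 16k + 8l = 74 has integer solutions if and only if gcd(16, 8) divides 74. Since 8 does not divide 74, no solutions exist.

No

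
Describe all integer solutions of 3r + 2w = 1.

Step 1: Compute gcd(3, 2) = 1.
Since 1 divides 1, solutions exist.

Step 2: Find a particular solution using extended Euclidean algorithm.
We get r₀ = 1, w₀ = -1.
Check: 3*1 + 2*-1 = 1 = 1 ✓

Step 3: Write the general solution.
r = 1 + (2/1)t = 1 + 2t
w = -1 - (3/1)t = -1 - 3t
for any integer t.

r = 1 + 2t, w = -1 - 3t for integer t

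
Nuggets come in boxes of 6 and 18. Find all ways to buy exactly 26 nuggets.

We need non-negative integers (x, y) with 6x + 18y = 26.
For each x in 0..4, check if 26 - 6x is a non-negative multiple of 18.
No x yields an integer y ≥ 0.

No solution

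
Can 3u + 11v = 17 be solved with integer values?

Step 1: Compute gcd(3, 11).
gcd(3, 11) = 1

Step 2: Check divisibility.
Does 1 divide 17? 17 = 1 x 17, so yes.

By the theorem on linear Diophantine equations, 3u + 11v = 17 has integer solutions if and only if gcd(3, 11) divides 17. Since 1 | 17, solutions exist.

Yes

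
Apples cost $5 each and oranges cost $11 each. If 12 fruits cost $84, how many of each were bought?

Let a = apples, o = oranges.
a + o = 12
5a + 11o = 84
Substitute o = 12 - a:
5a + 11(12 - a) = 84
(5 - 11)a = 84 - 132
-6a = -48
a = 8, o = 12 - 8 = 4

Apples: 8, Oranges: 4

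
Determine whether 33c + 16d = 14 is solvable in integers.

Step 1: Compute gcd(33, 16).
gcd(33, 16) = 1

Step 2: Check divisibility.
Does 1 divide 14? 14 = 1 x 14, so yes.

By the theorem on linear Diophantine equations, 33c + 16d = 14 has integer solutions if and only if gcd(33, 16) divides 14. Since 1 | 14, solutions exist.

Yes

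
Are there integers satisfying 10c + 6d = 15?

Step 1: Compute gcd(10, 6).
gcd(10, 6) = 2

Step 2: Check divisibility.
Does 2 divide 15? 15 = 2 x 7 + 1, so no.

By the theorem on linear Diophantine equations, 10c + 6d = 15 has integer solutions if and only if gcd(10, 6) divides 15. Since 2 does not divide 15, no solutions exist.

No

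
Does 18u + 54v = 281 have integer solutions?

Step 1: Compute gcd(18, 54).
gcd(18, 54) = 18

Step 2: Check divisibility.
Does 18 divide 281? 281 = 18 x 15 + 11, so no.

By the theorem on linear Diophantine equations, 18u + 54v = 281 has integer solutions if and only if gcd(18, 54) divides 281. Since 18 does not divide 281, no solutions exist.

No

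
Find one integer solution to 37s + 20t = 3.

Step 1: Check solvability.
gcd(37, 20) = 1
Since 1 divides 3, solutions exist.

Step 2: Apply extended Euclidean algorithm to find gcd.
We find integers such that 37*x0 + 20*y0 = 1

Step 3: Scale the particular solution.
Multiply by 3/1 = 3:
s = -21, t = 39

Step 4: Verify.
37*(-21) + 20*(39) = 3 = 3 ✓

s = -21, t = 39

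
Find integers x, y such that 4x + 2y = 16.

Step 1: Check solvability.
gcd(4, 2) = 2
Since 2 divides 16, solutions exist.

Step 2: Apply extended Euclidean algorithm to find gcd.
We find integers such that 4*x0 + 2*y0 = 2

Step 3: Scale the particular solution.
Multiply by 16/2 = 8:
x = 0, y = 8

Step 4: Verify.
4*(0) + 2*(8) = 16 = 16 ✓

x = 0, y = 8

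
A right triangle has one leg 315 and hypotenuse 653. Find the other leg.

b² = c² - a² = 426409 - 99225 = 327184
b = 572

572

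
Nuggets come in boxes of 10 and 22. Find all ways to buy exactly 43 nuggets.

We need non-negative integers (x, y) with 10x + 22y = 43.
For each x in 0..4, check if 43 - 10x is a non-negative multiple of 22.
No x yields an integer y ≥ 0.

No solution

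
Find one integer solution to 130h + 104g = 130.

Step 1: Check solvability.
gcd(130, 104) = 26
Since 26 divides 130, solutions exist.

Step 2: Apply extended Euclidean algorithm to find gcd.
We find integers such that 130*x0 + 104*y0 = 26

Step 3: Scale the particular solution.
Multiply by 130/26 = 5:
h = 5, g = -5

Step 4: Verify.
130*(5) + 104*(-5) = 130 = 130 ✓

h = 5, g = -5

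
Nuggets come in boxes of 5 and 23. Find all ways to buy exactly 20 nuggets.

We need non-negative integers (x, y) with 5x + 23y = 20.
For each x in 0..4, check if 20 - 5x is a non-negative multiple of 23.
x = 4: 23y = 0, y = 0 ✓

(4 boxes of 5, 0 boxes of 23)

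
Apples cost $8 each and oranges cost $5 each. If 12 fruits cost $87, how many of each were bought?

Let a = apples, o = oranges.
a + o = 12
8a + 5o = 87
Substitute o = 12 - a:
8a + 5(12 - a) = 87
(8 - 5)a = 87 - 60
3a = 27
a = 9, o = 12 - 9 = 3

Apples: 9, Oranges: 3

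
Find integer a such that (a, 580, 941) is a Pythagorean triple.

a² = c² - b² = 941² - 580² = 885481 - 336400 = 549081
a = sqrt(549081) = 741

741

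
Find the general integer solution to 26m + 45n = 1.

Step 1: Compute gcd(26, 45) = 1.
Since 1 divides 1, solutions exist.

Step 2: Find a particular solution using extended Euclidean algorithm.
We get m₀ = -19, n₀ = 11.
Check: 26*-19 + 45*11 = 1 = 1 ✓

Step 3: Write the general solution.
m = -19 + (45/1)t = -19 + 45t
n = 11 - (26/1)t = 11 - 26t
for any integer t.

m = -19 + 45t, n = 11 - 26t for integer t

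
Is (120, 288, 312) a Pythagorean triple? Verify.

Compute a² + b² = 120² + 288² = 14400 + 82944 = 97344
Compute c² = 312² = 97344
Since 97344 = 97344, confirmed.

Yes, it is a Pythagorean triple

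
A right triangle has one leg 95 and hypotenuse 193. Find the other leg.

b² = c² - a² = 37249 - 9025 = 28224
b = 168

168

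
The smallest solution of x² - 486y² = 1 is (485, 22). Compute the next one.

Solutions to x² - Dy² = 1 are generated by powers of (x₀ + y₀√D).
The next solution satisfies x₁ + y₁√486 = (x₀ + y₀√486)², giving:
x₁ = x₀² + 486y₀² = 485² + 486·22² = 235225 + 235224 = 470449
y₁ = 2x₀y₀ = 2·485·22 = 21340

Verify: 470449² - 486·21340² = 221322261601 - 221322261600 = 1 ✓

x = 470449, y = 21340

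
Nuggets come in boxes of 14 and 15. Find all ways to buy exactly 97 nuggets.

We need non-negative integers (x, y) with 14x + 15y = 97.
For each x in 0..6, check if 97 - 14x is a non-negative multiple of 15.
No x yields an integer y ≥ 0.

No solution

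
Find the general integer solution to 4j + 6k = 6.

Step 1: Compute gcd(4, 6) = 2.
Since 2 divides 6, solutions exist.

Step 2: Find a particular solution using extended Euclidean algorithm.
We get j₀ = -3, k₀ = 3.
Check: 4*-3 + 6*3 = 6 = 6 ✓

Step 3: Write the general solution.
j = -3 + (6/2)t = -3 + 3t
k = 3 - (4/2)t = 3 - 2t
for any integer t.

j = -3 + 3t, k = 3 - 2t for integer t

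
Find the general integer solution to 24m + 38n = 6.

Step 1: Compute gcd(24, 38) = 2.
Since 2 divides 6, solutions exist.

Step 2: Find a particular solution using extended Euclidean algorithm.
We get m₀ = 24, n₀ = -15.
Check: 24*24 + 38*-15 = 6 = 6 ✓

Step 3: Write the general solution.
m = 24 + (38/2)t = 24 + 19t
n = -15 - (24/2)t = -15 - 12t
for any integer t.

m = 24 + 19t, n = -15 - 12t for integer t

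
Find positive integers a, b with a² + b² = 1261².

We need a² + b² = 1261² = 1590121.
Trying: 539² + 1140² = 290521 + 1299600 = 1590121 ✓

(539, 1140, 1261)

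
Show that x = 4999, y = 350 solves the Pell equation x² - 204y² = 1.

Compute x² = 4999² = 24990001
Compute 204y² = 204·350² = 204·122500 = 24990000
x² - 204y² = 24990001 - 24990000 = 1
Since this equals 1, (4999, 350) is a solution.

Yes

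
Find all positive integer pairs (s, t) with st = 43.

The positive divisors of 43 are: 1, 43.
Each divisor d gives the pair (d, 43/d):
(1, 43), (43, 1)

(1, 43), (43, 1)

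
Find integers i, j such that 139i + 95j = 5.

Step 1: Check solvability.
gcd(139, 95) = 1
Since 1 divides 5, solutions exist.

Step 2: Apply extended Euclidean algorithm to find gcd.
We find integers such that 139*x0 + 95*y0 = 1

Step 3: Scale the particular solution.
Multiply by 5/1 = 5:
i = -205, j = 300

Step 4: Verify.
139*(-205) + 95*(300) = 5 = 5 ✓

i = -205, j = 300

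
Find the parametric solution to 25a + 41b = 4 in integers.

Step 1: Compute gcd(25, 41) = 1.
Since 1 divides 4, solutions exist.

Step 2: Find a particular solution using extended Euclidean algorithm.
We get a₀ = -72, b₀ = 44.
Check: 25*-72 + 41*44 = 4 = 4 ✓

Step 3: Write the general solution.
a = -72 + (41/1)t = -72 + 41t
b = 44 - (25/1)t = 44 - 25t
for any integer t.

a = -72 + 41t, b = 44 - 25t for integer t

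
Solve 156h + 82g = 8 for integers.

Step 1: Check solvability.
gcd(156, 82) = 2
Since 2 divides 8, solutions exist.

Step 2: Apply extended Euclidean algorithm to find gcd.
We find integers such that 156*x0 + 82*y0 = 2

Step 3: Scale the particular solution.
Multiply by 8/2 = 4:
h = 40, g = -76

Step 4: Verify.
156*(40) + 82*(-76) = 8 = 8 ✓

h = 40, g = -76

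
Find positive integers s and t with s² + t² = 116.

We need to find integers s, t > 0 such that s² + t² = 116.
Trying s = 4: t² = 116 - 4² = 116 - 16 = 100
t = 10
Check: 4² + 10² = 16 + 100 = 116 ✓

116 = 4² + 10²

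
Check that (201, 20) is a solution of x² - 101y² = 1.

Compute x² = 201² = 40401
Compute 101y² = 101·20² = 101·400 = 40400
x² - 101y² = 40401 - 40400 = 1
Since this equals 1, (201, 20) is a solution.

Yes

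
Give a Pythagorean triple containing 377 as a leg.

We need the other leg and hypotenuse such that 377² + x² = c².
Take x = 336, c = 505: 377² + 336² = 142129 + 112896 = 255025 = 505² ✓
Triple: (377, 336, 505)

(377, 336, 505)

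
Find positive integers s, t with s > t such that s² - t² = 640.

Factor: s² - t² = (s+t)(s-t) = 640.
We need two factors of 640 with the same parity.
Use s+t = 320 and s-t = 2 (product 320·2 = 640).
Adding: 2s = 322, so s = 161.
Subtracting: 2t = 318, so t = 159.
Check: 161² - 159² = 25921 - 25281 = 640 ✓

s = 161, t = 159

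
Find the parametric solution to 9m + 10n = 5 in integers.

Step 1: Compute gcd(9, 10) = 1.
Since 1 divides 5, solutions exist.

Step 2: Find a particular solution using extended Euclidean algorithm.
We get m₀ = -5, n₀ = 5.
Check: 9*-5 + 10*5 = 5 = 5 ✓

Step 3: Write the general solution.
m = -5 + (10/1)t = -5 + 10t
n = 5 - (9/1)t = 5 - 9t
for any integer t.

m = -5 + 10t, n = 5 - 9t for integer t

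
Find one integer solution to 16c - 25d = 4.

Step 1: Check solvability.
gcd(16, 25) = 1
Since 1 divides 4, solutions exist.

Step 2: Apply extended Euclidean algorithm to find gcd.
We find integers such that 16*x0 + 25*y0 = 1

Step 3: Scale the particular solution.
Multiply by 4/1 = 4:
c = 44, d = 28

Step 4: Verify.
16*(44) - 25*(28) = 4 = 4 ✓

c = 44, d = 28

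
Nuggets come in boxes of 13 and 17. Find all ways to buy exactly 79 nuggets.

We need non-negative integers (x, y) with 13x + 17y = 79.
For each x in 0..6, check if 79 - 13x is a non-negative multiple of 17.
No x yields an integer y ≥ 0.

No solution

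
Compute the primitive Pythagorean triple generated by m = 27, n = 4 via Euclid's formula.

a = m² - n² = 27² - 4² = 729 - 16 = 713
b = 2mn = 2·27·4 = 216
c = m² + n² = 729 + 16 = 745
Verify: 713² + 216² = 508369 + 46656 = 555025 = 745² ✓

(713, 216, 745)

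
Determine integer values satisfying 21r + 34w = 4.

Step 1: Check solvability.
gcd(21, 34) = 1
Since 1 divides 4, solutions exist.

Step 2: Apply extended Euclidean algorithm to find gcd.
We find integers such that 21*x0 + 34*y0 = 1

Step 3: Scale the particular solution.
Multiply by 4/1 = 4:
r = 52, w = -32

Step 4: Verify.
21*(52) + 34*(-32) = 4 = 4 ✓

r = 52, w = -32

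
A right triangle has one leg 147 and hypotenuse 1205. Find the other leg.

b² = c² - a² = 1452025 - 21609 = 1430416
b = 1196

1196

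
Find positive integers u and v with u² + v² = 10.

We need to find integers u, v > 0 such that u² + v² = 10.
Trying u = 1: v² = 10 - 1² = 10 - 1 = 9
v = 3
Check: 1² + 3² = 1 + 9 = 10 ✓

10 = 1² + 3²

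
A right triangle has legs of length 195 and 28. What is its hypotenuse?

c² = a² + b² = 195² + 28² = 38025 + 784 = 38809
c = 197

197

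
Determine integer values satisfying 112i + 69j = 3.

Step 1: Check solvability.
gcd(112, 69) = 1
Since 1 divides 3, solutions exist.

Step 2: Apply extended Euclidean algorithm to find gcd.
We find integers such that 112*x0 + 69*y0 = 1

Step 3: Scale the particular solution.
Multiply by 3/1 = 3:
i = -24, j = 39

Step 4: Verify.
112*(-24) + 69*(39) = 3 = 3 ✓

i = -24, j = 39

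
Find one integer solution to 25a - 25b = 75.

Step 1: Check solvability.
gcd(25, 25) = 25
Since 25 divides 75, solutions exist.

Step 2: Apply extended Euclidean algorithm to find gcd.
We find integers such that 25*x0 + 25*y0 = 25

Step 3: Scale the particular solution.
Multiply by 75/25 = 3:
a = 0, b = -3

Step 4: Verify.
25*(0) - 25*(-3) = 75 = 75 ✓

a = 0, b = -3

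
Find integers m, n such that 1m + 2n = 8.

Step 1: Check solvability.
gcd(1, 2) = 1
Since 1 divides 8, solutions exist.

Step 2: Apply extended Euclidean algorithm to find gcd.
We find integers such that 1*x0 + 2*y0 = 1

Step 3: Scale the particular solution.
Multiply by 8/1 = 8:
m = 8, n = 0

Step 4: Verify.
1*(8) + 2*(0) = 8 = 8 ✓

m = 8, n = 0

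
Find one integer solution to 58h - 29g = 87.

Step 1: Check solvability.
gcd(58, 29) = 29
Since 29 divides 87, solutions exist.

Step 2: Apply extended Euclidean algorithm to find gcd.
We find integers such that 58*x0 + 29*y0 = 29

Step 3: Scale the particular solution.
Multiply by 87/29 = 3:
h = 0, g = -3

Step 4: Verify.
58*(0) - 29*(-3) = 87 = 87 ✓

h = 0, g = -3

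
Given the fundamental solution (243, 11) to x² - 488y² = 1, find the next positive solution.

Solutions to x² - Dy² = 1 are generated by powers of (x₀ + y₀√D).
The next solution satisfies x₁ + y₁√488 = (x₀ + y₀√488)², giving:
x₁ = x₀² + 488y₀² = 243² + 488·11² = 59049 + 59048 = 118097
y₁ = 2x₀y₀ = 2·243·11 = 5346

Verify: 118097² - 488·5346² = 13946901409 - 13946901408 = 1 ✓

x = 118097, y = 5346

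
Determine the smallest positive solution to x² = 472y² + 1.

We seek the smallest positive integers (x, y) with x² - 472y² = 1, i.e., x² = 472y² + 1.
Try successive y values:
y = 1: x² = 472·1² + 1 = 473, not a perfect square
y = 2: x² = 472·2² + 1 = 1889, not a perfect square
y = 3: x² = 472·3² + 1 = 4249, not a perfect square
... continuing the search (or via continued fractions) ...
y = 14127: x² = 472·14127² + 1 = 94198044889, x = 306917 ✓

Verify: 306917² - 472·14127² = 94198044889 - 94198044888 = 1 ✓

x = 306917, y = 14127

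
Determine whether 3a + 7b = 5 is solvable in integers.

Step 1: Compute gcd(3, 7).
gcd(3, 7) = 1

Step 2: Check divisibility.
Does 1 divide 5? 5 = 1 x 5, so yes.

By the theorem on linear Diophantine equations, 3a + 7b = 5 has integer solutions if and only if gcd(3, 7) divides 5. Since 1 | 5, solutions exist.

Yes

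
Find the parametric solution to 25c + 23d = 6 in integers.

Step 1: Compute gcd(25, 23) = 1.
Since 1 divides 6, solutions exist.

Step 2: Find a particular solution using extended Euclidean algorithm.
We get c₀ = -66, d₀ = 72.
Check: 25*-66 + 23*72 = 6 = 6 ✓

Step 3: Write the general solution.
c = -66 + (23/1)t = -66 + 23t
d = 72 - (25/1)t = 72 - 25t
for any integer t.

c = -66 + 23t, d = 72 - 25t for integer t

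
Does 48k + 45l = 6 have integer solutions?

Step 1: Compute gcd(48, 45).
gcd(48, 45) = 3

Step 2: Check divisibility.
Does 3 divide 6? 6 = 3 x 2, so yes.

By the theorem on linear Diophantine equations, 48k + 45l = 6 has integer solutions if and only if gcd(48, 45) divides 6. Since 3 | 6, solutions exist.

Yes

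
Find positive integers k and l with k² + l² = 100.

We need to find integers k, l > 0 such that k² + l² = 100.
Trying k = 6: l² = 100 - 6² = 100 - 36 = 64
l = 8
Check: 6² + 8² = 36 + 64 = 100 ✓

100 = 6² + 8²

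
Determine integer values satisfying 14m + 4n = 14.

Step 1: Check solvability.
gcd(14, 4) = 2
Since 2 divides 14, solutions exist.

Step 2: Apply extended Euclidean algorithm to find gcd.
We find integers such that 14*x0 + 4*y0 = 2

Step 3: Scale the particular solution.
Multiply by 14/2 = 7:
m = 7, n = -21

Step 4: Verify.
14*(7) + 4*(-21) = 14 = 14 ✓

m = 7, n = -21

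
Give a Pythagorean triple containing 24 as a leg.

We need the other leg and hypotenuse such that 24² + x² = c².
Take x = 18, c = 30: 24² + 18² = 576 + 324 = 900 = 30² ✓
Triple: (18, 24, 30)

(18, 24, 30)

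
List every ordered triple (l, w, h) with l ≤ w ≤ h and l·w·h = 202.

Iterate l from 1 to ⌊202^(1/3)⌋. For each l dividing 202, iterate w ≥ l with w dividing 202/l, and set h = 202/(l·w).
Triples found (2): (1×1×202), (1×2×101)

(1×1×202), (1×2×101)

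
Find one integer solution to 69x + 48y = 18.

Step 1: Check solvability.
gcd(69, 48) = 3
Since 3 divides 18, solutions exist.

Step 2: Apply extended Euclidean algorithm to find gcd.
We find integers such that 69*x0 + 48*y0 = 3

Step 3: Scale the particular solution.
Multiply by 18/3 = 6:
x = 42, y = -60

Step 4: Verify.
69*(42) + 48*(-60) = 18 = 18 ✓

x = 42, y = -60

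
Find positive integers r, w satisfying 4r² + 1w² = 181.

Try small values of r and check whether (181 - 4r²)/1 is a perfect square.
r = 5: 4·5² = 100, so 1w² = 181 - 100 = 81, giving w² = 81, w = 9.
Check: 4·5² + 1·9² = 100 + 81 = 181 ✓

r = 5, w = 9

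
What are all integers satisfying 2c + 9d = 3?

Step 1: Compute gcd(2, 9) = 1.
Since 1 divides 3, solutions exist.

Step 2: Find a particular solution using extended Euclidean algorithm.
We get c₀ = -12, d₀ = 3.
Check: 2*-12 + 9*3 = 3 = 3 ✓

Step 3: Write the general solution.
c = -12 + (9/1)t = -12 + 9t
d = 3 - (2/1)t = 3 - 2t
for any integer t.

c = -12 + 9t, d = 3 - 2t for integer t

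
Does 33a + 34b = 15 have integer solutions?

Step 1: Compute gcd(33, 34).
gcd(33, 34) = 1

Step 2: Check divisibility.
Does 1 divide 15? 15 = 1 x 15, so yes.

By the theorem on linear Diophantine equations, 33a + 34b = 15 has integer solutions if and only if gcd(33, 34) divides 15. Since 1 | 15, solutions exist.

Yes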